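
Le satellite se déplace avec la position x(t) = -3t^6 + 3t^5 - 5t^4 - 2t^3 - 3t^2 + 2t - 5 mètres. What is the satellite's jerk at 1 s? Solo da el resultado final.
j(1) = -312.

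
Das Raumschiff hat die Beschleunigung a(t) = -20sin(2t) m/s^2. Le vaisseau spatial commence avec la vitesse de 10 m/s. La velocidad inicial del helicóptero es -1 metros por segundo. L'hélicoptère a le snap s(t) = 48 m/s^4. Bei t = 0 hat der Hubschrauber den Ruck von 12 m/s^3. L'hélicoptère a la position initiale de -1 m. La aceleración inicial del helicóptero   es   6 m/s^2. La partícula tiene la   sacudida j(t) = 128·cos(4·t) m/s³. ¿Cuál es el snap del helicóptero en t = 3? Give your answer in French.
Nous avons le snap s(t) = 48. En substituant t = 3: s(3) = 48.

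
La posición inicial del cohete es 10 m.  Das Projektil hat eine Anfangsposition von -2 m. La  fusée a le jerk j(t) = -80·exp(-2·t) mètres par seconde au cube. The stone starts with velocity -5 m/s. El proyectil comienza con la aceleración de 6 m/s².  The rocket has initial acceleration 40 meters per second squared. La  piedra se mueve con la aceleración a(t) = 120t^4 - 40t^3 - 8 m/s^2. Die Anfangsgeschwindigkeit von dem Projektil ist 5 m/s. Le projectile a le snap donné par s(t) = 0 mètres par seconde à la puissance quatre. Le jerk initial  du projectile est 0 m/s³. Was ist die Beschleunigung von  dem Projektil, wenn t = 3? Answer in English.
To find the answer, we compute 2 integrals of s(t) = 0. The integral of snap, with j(0) = 0, gives jerk: j(t) = 0. Finding the integral of j(t) and using a(0) = 6: a(t) = 6. Using a(t) = 6 and substituting t = 3, we find a = 6.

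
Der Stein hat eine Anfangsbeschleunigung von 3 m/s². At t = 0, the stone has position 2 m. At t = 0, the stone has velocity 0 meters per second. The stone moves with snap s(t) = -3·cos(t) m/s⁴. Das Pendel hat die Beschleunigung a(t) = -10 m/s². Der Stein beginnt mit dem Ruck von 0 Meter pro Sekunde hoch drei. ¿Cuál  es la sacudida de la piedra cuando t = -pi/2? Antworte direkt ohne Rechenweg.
En t = -pi/2, j = 3.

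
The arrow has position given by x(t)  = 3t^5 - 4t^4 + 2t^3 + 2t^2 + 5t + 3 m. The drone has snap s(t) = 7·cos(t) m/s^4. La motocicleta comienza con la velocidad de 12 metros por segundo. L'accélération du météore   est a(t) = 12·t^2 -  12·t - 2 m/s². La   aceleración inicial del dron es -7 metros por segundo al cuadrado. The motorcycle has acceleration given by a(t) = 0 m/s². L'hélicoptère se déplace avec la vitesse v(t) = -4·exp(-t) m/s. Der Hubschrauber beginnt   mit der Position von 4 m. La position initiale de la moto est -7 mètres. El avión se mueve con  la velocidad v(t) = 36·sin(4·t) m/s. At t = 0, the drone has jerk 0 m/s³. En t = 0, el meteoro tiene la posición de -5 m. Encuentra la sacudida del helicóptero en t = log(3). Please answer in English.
We must differentiate our velocity equation v(t) = -4·exp(-t) 2 times. The derivative of velocity gives acceleration: a(t) = 4·exp(-t). The derivative of acceleration gives jerk: j(t) = -4·exp(-t). Using j(t) = -4·exp(-t) and substituting t = log(3), we find j = -4/3.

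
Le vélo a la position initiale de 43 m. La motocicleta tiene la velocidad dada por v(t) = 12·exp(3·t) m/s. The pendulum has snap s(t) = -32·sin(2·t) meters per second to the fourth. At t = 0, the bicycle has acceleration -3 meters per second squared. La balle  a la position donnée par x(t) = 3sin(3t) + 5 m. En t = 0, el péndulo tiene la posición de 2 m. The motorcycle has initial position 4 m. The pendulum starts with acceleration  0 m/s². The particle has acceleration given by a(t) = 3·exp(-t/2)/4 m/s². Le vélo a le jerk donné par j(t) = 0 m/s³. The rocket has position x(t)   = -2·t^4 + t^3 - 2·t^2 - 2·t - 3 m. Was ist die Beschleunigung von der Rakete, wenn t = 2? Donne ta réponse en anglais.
Starting from position x(t) = -2·t^4 + t^3 - 2·t^2 - 2·t - 3, we take 2 derivatives. The derivative of position gives velocity: v(t) = -8·t^3 + 3·t^2 - 4·t - 2. Taking d/dt of v(t), we find a(t) = -24·t^2 + 6·t - 4. Using a(t) = -24·t^2 + 6·t - 4 and substituting t = 2, we find a = -88.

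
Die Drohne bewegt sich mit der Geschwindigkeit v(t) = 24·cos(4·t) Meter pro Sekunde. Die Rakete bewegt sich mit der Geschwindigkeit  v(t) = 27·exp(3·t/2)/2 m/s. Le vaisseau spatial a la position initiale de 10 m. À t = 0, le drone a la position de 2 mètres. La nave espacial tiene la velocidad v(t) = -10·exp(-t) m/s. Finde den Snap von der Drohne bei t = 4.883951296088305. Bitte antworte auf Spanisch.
Debemos derivar nuestra ecuación de la velocidad v(t) = 24·cos(4·t) 3 veces. Tomando d/dt de v(t), encontramos a(t) = -96·sin(4·t). La derivada de la aceleración da la sacudida: j(t) = -384·cos(4·t). Tomando d/dt de j(t), encontramos s(t) = 1536·sin(4·t). Tenemos el snap s(t) = 1536·sin(4·t). Sustituyendo t = 4.883951296088305: s(4.883951296088305) = 973.270994672920.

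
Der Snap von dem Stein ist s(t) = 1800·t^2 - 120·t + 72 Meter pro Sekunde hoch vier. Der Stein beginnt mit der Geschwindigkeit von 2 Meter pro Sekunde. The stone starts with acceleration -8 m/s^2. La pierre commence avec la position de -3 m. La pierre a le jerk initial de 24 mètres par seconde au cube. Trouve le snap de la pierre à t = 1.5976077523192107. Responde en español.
Tenemos el snap s(t) = 1800·t^2 - 120·t + 72. Sustituyendo t = 1.5976077523192107: s(1.5976077523192107) = 4474.51802420849.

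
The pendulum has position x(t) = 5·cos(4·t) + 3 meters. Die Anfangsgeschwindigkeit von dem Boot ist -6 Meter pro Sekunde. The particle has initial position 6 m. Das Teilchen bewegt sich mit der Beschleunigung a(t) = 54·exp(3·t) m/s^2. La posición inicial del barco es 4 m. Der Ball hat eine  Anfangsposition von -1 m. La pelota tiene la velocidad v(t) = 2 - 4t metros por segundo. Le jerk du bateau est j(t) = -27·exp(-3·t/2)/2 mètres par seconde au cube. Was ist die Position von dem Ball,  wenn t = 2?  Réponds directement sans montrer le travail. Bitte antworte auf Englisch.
x(2) = -5.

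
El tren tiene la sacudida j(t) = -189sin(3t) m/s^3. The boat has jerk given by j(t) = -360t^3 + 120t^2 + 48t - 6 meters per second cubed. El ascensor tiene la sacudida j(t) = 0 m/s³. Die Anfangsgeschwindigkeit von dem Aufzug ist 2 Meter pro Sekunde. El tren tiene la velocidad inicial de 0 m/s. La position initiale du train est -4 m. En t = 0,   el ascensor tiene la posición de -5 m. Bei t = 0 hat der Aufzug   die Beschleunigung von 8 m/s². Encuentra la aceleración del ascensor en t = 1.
Para resolver esto, necesitamos tomar 1 antiderivada de nuestra ecuación de la sacudida j(t) = 0. La antiderivada de la sacudida, con a(0) = 8, da la aceleración: a(t) = 8. Tenemos la aceleración a(t) = 8. Sustituyendo t = 1: a(1) = 8.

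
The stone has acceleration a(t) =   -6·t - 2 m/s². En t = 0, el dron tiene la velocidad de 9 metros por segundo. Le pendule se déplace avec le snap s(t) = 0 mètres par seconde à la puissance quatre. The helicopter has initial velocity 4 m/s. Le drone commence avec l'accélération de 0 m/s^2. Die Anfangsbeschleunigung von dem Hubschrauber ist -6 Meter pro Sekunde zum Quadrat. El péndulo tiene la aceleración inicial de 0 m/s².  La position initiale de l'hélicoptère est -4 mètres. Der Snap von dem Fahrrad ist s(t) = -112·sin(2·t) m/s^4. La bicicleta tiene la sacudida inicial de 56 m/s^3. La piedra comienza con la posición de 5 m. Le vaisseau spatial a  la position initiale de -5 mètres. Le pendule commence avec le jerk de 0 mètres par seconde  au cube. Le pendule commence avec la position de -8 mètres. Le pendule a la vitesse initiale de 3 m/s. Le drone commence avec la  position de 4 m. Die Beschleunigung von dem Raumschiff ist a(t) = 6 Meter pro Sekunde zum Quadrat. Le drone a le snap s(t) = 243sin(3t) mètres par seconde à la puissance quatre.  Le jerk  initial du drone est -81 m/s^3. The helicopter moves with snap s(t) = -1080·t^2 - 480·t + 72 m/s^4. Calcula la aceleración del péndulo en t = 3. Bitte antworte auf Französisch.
Nous devons trouver l'intégrale de notre équation du snap s(t) = 0 2 fois. La primitive du snap est le jerk. En utilisant j(0) = 0, nous obtenons j(t) = 0. En intégrant le jerk et en utilisant la condition initiale a(0) = 0, nous obtenons a(t) = 0. En utilisant a(t) = 0 et en substituant t = 3, nous trouvons a = 0.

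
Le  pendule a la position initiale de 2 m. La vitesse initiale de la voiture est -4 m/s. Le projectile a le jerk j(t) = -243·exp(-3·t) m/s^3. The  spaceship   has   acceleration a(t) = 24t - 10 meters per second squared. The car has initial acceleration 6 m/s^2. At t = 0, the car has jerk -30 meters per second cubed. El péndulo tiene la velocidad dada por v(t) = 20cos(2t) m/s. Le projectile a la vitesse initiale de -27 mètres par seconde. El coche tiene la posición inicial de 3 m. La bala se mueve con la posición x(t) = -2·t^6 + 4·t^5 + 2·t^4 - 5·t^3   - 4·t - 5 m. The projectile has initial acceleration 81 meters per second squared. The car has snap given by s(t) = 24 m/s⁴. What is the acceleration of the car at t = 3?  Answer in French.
Nous devons intégrer notre équation du snap s(t) = 24 2 fois. En prenant ∫s(t)dt et en appliquant j(0) = -30, nous trouvons j(t) = 24·t - 30. La primitive du jerk est l'accélération. En utilisant a(0) = 6, nous obtenons a(t) = 12·t^2 - 30·t + 6. Nous avons l'accélération a(t) = 12·t^2 - 30·t + 6. En substituant t = 3: a(3) = 24.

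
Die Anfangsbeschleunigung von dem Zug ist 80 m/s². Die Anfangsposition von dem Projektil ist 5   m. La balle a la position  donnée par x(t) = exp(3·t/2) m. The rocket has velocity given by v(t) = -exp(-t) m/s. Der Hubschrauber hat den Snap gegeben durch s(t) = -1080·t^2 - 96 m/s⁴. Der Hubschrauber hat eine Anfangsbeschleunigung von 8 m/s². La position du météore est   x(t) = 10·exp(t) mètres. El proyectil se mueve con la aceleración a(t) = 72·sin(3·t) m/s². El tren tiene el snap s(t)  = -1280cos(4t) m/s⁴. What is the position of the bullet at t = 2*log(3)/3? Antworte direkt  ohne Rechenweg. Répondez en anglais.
The answer is 3.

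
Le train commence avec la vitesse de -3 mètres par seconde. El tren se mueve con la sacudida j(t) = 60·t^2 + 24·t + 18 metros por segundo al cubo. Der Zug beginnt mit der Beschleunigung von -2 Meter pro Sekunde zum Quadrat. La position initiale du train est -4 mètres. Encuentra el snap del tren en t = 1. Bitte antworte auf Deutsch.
Wir müssen unsere Gleichung für den Ruck j(t) = 60·t^2 + 24·t + 18 1-mal ableiten. Mit d/dt von j(t) finden wir s(t) = 120·t + 24. Aus der Gleichung für den Snap s(t) = 120·t + 24, setzen wir t = 1 ein und erhalten s = 144.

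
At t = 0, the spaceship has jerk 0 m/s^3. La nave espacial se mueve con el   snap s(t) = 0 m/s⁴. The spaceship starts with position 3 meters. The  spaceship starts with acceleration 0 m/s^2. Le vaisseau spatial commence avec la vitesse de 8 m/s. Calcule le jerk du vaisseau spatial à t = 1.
Nous devons intégrer notre équation du snap s(t) = 0 1 fois. En prenant ∫s(t)dt et en appliquant j(0) = 0, nous trouvons j(t) = 0. De l'équation du jerk j(t) = 0, nous substituons t = 1 pour obtenir j = 0.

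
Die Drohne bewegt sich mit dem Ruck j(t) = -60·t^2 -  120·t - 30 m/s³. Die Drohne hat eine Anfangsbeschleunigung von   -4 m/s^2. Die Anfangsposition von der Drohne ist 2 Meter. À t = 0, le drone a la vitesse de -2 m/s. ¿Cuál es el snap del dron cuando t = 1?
Partiendo de la sacudida j(t) = -60·t^2 - 120·t - 30, tomamos 1 derivada. Derivando la sacudida, obtenemos el snap: s(t) = -120·t - 120. Tenemos el snap s(t) = -120·t - 120. Sustituyendo t = 1: s(1) = -240.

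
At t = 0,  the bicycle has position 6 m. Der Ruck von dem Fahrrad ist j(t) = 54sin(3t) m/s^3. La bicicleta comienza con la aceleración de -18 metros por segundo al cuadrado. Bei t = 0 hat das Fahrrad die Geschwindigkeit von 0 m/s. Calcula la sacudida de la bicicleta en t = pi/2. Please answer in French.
Nous avons le jerk j(t) = 54·sin(3·t). En substituant t = pi/2: j(pi/2) = -54.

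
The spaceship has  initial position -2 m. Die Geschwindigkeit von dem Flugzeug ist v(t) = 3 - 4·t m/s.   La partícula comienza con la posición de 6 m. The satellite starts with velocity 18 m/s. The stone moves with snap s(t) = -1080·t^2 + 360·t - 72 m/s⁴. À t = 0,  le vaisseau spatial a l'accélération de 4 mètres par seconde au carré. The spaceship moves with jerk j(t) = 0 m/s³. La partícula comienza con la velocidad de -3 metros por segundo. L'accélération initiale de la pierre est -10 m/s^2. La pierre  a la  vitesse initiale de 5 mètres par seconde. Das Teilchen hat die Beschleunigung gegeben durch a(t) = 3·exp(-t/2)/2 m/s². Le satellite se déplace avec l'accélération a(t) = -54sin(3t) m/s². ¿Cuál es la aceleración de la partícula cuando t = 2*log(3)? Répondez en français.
En utilisant a(t) = 3·exp(-t/2)/2 et en substituant t = 2*log(3), nous trouvons a = 1/2.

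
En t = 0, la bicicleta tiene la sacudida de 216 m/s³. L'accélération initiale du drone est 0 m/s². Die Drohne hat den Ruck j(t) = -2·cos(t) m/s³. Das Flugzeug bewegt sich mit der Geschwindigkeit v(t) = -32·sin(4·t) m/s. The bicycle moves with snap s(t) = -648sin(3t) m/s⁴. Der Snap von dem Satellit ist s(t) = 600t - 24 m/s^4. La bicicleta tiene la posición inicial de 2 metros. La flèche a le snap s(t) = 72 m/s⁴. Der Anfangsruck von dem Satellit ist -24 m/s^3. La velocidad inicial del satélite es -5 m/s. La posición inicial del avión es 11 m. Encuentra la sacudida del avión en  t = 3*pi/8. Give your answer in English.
To solve this, we need to take 2 derivatives of our velocity equation v(t) = -32·sin(4·t). Taking d/dt of v(t), we find a(t) = -128·cos(4·t). The derivative of acceleration gives jerk: j(t) = 512·sin(4·t). Using j(t) = 512·sin(4·t) and substituting t = 3*pi/8, we find j = -512.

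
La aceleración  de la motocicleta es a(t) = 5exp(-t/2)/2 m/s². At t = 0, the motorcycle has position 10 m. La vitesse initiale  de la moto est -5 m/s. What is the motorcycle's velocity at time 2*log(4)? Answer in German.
Um dies zu lösen, müssen wir 1 Stammfunktion unserer Gleichung für die Beschleunigung a(t) = 5·exp(-t/2)/2 finden. Durch Integration von der Beschleunigung und Verwendung der Anfangsbedingung v(0) = -5, erhalten wir v(t) = -5·exp(-t/2). Mit v(t) = -5·exp(-t/2) und Einsetzen von t = 2*log(4), finden wir v = -5/4.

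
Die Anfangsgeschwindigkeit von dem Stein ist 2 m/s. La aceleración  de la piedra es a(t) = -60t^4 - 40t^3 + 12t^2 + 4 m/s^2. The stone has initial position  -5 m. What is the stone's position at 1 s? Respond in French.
Nous devons intégrer notre équation de l'accélération a(t) = -60·t^4 - 40·t^3 + 12·t^2 + 4 2 fois. En intégrant l'accélération et en utilisant la condition initiale v(0) = 2, nous obtenons v(t) = -12·t^5 - 10·t^4 + 4·t^3 + 4·t + 2. La primitive de la vitesse, avec x(0) = -5, donne la position: x(t) = -2·t^6 - 2·t^5 + t^4 + 2·t^2 + 2·t - 5. Nous avons la position x(t) = -2·t^6 - 2·t^5 + t^4 + 2·t^2 + 2·t - 5. En substituant t = 1: x(1) = -4.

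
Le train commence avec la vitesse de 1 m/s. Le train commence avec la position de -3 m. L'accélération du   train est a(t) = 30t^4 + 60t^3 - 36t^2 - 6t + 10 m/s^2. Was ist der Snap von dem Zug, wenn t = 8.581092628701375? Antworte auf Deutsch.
Ausgehend von der Beschleunigung a(t) = 30·t^4 + 60·t^3 - 36·t^2 - 6·t + 10, nehmen wir 2 Ableitungen. Mit d/dt von a(t) finden wir j(t) = 120·t^3 + 180·t^2 - 72·t - 6. Die Ableitung von dem Ruck ergibt den Snap: s(t) = 360·t^2 + 360·t - 72. Wir haben den Snap s(t) = 360·t^2 + 360·t - 72. Durch Einsetzen von t = 8.581092628701375: s(8.581092628701375) = 29525.8475991796.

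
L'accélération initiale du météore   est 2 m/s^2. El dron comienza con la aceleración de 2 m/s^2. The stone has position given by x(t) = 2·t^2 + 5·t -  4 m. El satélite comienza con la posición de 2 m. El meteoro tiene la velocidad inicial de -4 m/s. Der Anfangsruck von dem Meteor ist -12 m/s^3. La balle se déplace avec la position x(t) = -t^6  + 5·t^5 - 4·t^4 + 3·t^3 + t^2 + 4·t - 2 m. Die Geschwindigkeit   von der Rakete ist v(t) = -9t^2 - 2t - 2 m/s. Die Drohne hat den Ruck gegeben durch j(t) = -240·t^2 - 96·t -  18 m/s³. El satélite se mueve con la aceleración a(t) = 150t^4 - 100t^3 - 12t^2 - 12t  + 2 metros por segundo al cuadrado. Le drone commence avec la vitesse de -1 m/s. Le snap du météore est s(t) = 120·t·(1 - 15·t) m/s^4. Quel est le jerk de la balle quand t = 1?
En partant de la position x(t) = -t^6 + 5·t^5 - 4·t^4 + 3·t^3 + t^2 + 4·t - 2, nous prenons 3 dérivées. La dérivée de la position donne la vitesse: v(t) = -6·t^5 + 25·t^4 - 16·t^3 + 9·t^2 + 2·t + 4. En prenant d/dt de v(t), nous trouvons a(t) = -30·t^4 + 100·t^3 - 48·t^2 + 18·t + 2. En prenant d/dt de a(t), nous trouvons j(t) = -120·t^3 + 300·t^2 - 96·t + 18. De l'équation du jerk j(t) = -120·t^3 + 300·t^2 - 96·t + 18, nous substituons t = 1 pour obtenir j = 102.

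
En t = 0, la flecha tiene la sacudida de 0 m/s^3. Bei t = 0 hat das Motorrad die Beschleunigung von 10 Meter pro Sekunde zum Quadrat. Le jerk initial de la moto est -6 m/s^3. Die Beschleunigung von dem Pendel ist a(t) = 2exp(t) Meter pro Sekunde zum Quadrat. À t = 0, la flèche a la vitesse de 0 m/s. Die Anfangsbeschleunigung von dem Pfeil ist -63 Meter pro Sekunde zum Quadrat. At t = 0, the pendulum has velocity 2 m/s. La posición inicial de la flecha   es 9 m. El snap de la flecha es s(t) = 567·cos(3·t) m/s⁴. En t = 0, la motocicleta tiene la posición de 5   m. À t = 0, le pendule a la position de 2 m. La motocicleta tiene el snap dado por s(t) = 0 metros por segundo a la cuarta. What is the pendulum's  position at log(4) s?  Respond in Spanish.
Necesitamos integrar nuestra ecuación de la aceleración a(t) = 2·exp(t) 2 veces. Integrando la aceleración y usando la condición inicial v(0) = 2, obtenemos v(t) = 2·exp(t). La antiderivada de la velocidad, con x(0) = 2, da la posición: x(t) = 2·exp(t). Usando x(t) = 2·exp(t) y sustituyendo t = log(4), encontramos x = 8.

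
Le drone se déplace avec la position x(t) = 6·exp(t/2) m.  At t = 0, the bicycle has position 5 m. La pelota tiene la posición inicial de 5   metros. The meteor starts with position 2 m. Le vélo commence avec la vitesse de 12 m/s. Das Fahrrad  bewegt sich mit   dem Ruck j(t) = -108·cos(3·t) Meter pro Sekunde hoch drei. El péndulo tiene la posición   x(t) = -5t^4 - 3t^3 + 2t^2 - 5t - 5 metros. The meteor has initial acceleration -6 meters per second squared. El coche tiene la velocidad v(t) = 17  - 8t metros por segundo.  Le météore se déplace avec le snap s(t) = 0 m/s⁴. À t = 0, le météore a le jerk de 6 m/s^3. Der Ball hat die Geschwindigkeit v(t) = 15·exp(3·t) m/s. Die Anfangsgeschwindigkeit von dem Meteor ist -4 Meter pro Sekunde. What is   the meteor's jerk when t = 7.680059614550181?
We need to integrate our snap equation s(t) = 0 1 time. Taking ∫s(t)dt and applying j(0) = 6, we find j(t) = 6. From the given jerk equation j(t) = 6, we substitute t = 7.680059614550181 to get j = 6.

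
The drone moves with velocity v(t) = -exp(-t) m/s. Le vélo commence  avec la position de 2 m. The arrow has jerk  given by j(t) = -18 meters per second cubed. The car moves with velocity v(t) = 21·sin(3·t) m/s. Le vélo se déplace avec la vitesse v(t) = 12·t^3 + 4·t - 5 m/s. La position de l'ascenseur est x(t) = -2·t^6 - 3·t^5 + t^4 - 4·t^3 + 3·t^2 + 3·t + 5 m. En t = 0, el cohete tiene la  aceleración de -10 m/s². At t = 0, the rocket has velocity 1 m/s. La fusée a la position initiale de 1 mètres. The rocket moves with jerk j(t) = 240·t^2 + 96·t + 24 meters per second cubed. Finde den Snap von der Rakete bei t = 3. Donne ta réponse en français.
Pour résoudre ceci, nous devons prendre 1 dérivée de notre équation du jerk j(t) = 240·t^2 + 96·t + 24. La dérivée du jerk donne le snap: s(t) = 480·t + 96. De l'équation du snap s(t) = 480·t + 96, nous substituons t = 3 pour obtenir s = 1536.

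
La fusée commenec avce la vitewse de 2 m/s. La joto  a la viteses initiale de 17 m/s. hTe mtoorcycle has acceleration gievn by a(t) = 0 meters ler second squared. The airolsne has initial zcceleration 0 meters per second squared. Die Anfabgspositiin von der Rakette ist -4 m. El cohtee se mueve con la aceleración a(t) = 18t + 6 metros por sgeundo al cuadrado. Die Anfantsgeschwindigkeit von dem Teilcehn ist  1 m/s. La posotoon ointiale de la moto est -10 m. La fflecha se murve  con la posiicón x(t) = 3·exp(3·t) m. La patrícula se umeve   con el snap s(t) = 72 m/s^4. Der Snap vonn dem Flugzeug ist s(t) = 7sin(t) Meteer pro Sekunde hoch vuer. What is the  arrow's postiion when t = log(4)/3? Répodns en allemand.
Wir haben die Position x(t) = 3·exp(3·t). Durch Einsetzen von t = log(4)/3: x(log(4)/3) = 12.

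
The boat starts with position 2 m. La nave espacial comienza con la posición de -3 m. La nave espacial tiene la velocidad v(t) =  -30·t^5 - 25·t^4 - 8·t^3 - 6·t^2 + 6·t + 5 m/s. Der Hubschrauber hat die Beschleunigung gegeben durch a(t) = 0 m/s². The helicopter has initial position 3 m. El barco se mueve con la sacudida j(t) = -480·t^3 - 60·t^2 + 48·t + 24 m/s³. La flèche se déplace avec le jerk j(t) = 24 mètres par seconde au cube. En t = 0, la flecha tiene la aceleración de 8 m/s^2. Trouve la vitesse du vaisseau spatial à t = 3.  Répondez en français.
Nous avons la vitesse v(t) = -30·t^5 - 25·t^4 - 8·t^3 - 6·t^2 + 6·t + 5. En substituant t = 3: v(3) = -9562.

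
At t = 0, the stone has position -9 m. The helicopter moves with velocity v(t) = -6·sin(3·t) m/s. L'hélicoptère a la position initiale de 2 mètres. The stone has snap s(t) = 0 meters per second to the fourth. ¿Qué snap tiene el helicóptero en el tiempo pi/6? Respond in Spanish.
Partiendo de la velocidad v(t) = -6·sin(3·t), tomamos 3 derivadas. La derivada de la velocidad da la aceleración: a(t) = -18·cos(3·t). Tomando d/dt de a(t), encontramos j(t) = 54·sin(3·t). Derivando la sacudida, obtenemos el snap: s(t) = 162·cos(3·t). De la ecuación del snap s(t) = 162·cos(3·t), sustituimos t = pi/6 para obtener s = 0.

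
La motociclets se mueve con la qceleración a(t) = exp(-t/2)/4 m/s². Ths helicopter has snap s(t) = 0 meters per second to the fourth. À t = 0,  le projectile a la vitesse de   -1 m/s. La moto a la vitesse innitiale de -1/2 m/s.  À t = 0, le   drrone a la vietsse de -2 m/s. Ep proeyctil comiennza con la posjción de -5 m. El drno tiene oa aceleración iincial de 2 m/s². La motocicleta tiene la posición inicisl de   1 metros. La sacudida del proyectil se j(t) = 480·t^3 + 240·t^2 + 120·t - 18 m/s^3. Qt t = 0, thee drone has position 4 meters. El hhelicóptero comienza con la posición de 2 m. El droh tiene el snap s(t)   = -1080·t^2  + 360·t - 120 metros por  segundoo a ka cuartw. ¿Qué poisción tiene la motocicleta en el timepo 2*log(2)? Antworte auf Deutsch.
Um dies zu lösen, müssen wir 2 Stammfunktionen unserer Gleichung für die Beschleunigung a(t) = exp(-t/2)/4 finden. Die Stammfunktion von der Beschleunigung, mit v(0) = -1/2, ergibt die Geschwindigkeit: v(t) = -exp(-t/2)/2. Das Integral von der Geschwindigkeit ist die Position. Mit x(0) = 1 erhalten wir x(t) = exp(-t/2). Aus der Gleichung für die Position x(t) = exp(-t/2), setzen wir t = 2*log(2) ein und erhalten x = 1/2.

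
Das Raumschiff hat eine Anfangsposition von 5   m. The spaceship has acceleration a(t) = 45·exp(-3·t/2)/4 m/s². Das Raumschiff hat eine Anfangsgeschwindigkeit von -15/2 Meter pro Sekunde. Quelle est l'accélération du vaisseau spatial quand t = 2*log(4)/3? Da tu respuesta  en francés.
Nous avons l'accélération a(t) = 45·exp(-3·t/2)/4. En substituant t = 2*log(4)/3: a(2*log(4)/3) = 45/16.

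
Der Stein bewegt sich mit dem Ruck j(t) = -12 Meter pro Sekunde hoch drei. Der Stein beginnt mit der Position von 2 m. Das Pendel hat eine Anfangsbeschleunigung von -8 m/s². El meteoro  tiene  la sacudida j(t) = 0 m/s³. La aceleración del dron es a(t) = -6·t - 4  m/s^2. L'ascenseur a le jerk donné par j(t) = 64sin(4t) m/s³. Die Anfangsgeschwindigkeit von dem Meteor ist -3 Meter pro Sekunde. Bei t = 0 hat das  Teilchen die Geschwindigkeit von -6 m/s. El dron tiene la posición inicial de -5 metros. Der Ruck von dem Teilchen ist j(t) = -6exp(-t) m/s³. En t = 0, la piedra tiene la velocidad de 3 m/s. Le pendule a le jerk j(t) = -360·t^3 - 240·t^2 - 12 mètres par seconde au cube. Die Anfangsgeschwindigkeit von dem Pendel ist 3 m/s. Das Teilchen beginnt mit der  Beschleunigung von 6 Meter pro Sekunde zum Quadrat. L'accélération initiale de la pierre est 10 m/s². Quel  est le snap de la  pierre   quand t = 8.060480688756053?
Pour résoudre ceci, nous devons prendre 1 dérivée de notre équation du jerk j(t) = -12. La dérivée du jerk donne le snap: s(t) = 0. De l'équation du snap s(t) = 0, nous substituons t = 8.060480688756053 pour obtenir s = 0.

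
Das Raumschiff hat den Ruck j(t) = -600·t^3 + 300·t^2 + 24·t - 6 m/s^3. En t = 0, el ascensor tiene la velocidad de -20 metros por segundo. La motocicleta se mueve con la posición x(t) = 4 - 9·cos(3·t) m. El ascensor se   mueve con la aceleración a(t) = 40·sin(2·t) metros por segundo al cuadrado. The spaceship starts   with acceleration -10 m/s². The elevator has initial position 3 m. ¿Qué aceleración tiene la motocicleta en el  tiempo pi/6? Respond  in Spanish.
Debemos derivar nuestra ecuación de la posición x(t) = 4 - 9·cos(3·t) 2 veces. La derivada de la posición da la velocidad: v(t) = 27·sin(3·t). Derivando la velocidad, obtenemos la aceleración: a(t) = 81·cos(3·t). Tenemos la aceleración a(t) = 81·cos(3·t). Sustituyendo t = pi/6: a(pi/6) = 0.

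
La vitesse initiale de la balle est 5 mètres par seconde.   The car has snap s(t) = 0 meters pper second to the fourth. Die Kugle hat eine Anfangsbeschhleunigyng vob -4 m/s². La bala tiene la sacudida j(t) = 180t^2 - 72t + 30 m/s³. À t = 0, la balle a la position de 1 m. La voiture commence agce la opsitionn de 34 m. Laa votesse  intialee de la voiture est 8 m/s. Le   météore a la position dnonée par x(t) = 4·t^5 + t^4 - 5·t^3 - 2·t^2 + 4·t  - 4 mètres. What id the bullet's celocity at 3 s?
We must find the integral of our jerk equation j(t) = 180·t^2 - 72·t + 30 2 times. Taking ∫j(t)dt and applying a(0) = -4, we find a(t) = 60·t^3 - 36·t^2 + 30·t - 4. Integrating acceleration and using the initial condition v(0) = 5, we get v(t) = 15·t^4 - 12·t^3 + 15·t^2 - 4·t + 5. From the given velocity equation v(t) = 15·t^4 - 12·t^3 + 15·t^2 - 4·t + 5, we substitute t = 3 to get v = 1019.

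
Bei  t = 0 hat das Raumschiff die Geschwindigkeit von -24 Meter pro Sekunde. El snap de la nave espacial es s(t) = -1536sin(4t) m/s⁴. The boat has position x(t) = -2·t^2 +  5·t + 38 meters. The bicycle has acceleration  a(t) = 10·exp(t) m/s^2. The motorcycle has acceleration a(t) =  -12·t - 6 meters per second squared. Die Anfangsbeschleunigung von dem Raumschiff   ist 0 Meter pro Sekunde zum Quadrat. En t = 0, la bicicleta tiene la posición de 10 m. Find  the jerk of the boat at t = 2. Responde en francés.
Pour résoudre ceci, nous devons prendre 3 dérivées de notre équation de la position x(t) = -2·t^2 + 5·t + 38. La dérivée de la position donne la vitesse: v(t) = 5 - 4·t. La dérivée de la vitesse donne l'accélération: a(t) = -4. En prenant d/dt de a(t), nous trouvons j(t) = 0. Nous avons le jerk j(t) = 0. En substituant t = 2: j(2) = 0.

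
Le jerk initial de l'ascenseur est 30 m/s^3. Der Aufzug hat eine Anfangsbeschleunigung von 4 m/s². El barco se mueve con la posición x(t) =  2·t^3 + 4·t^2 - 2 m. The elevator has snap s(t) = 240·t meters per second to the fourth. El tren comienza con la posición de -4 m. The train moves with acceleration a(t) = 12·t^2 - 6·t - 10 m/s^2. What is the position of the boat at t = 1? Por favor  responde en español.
Tenemos la posición x(t) = 2·t^3 + 4·t^2 - 2. Sustituyendo t = 1: x(1) = 4.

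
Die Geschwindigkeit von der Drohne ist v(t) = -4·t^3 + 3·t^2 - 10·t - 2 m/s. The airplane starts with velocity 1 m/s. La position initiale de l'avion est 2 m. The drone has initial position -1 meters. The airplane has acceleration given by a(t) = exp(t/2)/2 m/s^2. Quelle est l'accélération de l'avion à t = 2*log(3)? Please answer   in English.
Using a(t) = exp(t/2)/2 and substituting t = 2*log(3), we find a = 3/2.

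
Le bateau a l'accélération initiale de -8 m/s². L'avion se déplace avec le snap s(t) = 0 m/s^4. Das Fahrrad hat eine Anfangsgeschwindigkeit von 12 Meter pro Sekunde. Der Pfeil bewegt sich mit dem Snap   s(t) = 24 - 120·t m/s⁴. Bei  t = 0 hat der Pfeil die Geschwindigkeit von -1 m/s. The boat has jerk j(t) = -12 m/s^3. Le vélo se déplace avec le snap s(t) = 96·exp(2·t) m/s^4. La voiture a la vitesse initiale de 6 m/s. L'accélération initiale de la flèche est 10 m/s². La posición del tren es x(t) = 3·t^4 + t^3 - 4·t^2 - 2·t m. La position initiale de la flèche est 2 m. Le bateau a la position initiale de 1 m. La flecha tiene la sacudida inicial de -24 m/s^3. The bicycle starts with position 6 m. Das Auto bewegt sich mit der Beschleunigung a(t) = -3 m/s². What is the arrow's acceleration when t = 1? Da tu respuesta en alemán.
Ausgehend von dem Snap s(t) = 24 - 120·t, nehmen wir 2 Stammfunktionen. Durch Integration von dem Snap und Verwendung der Anfangsbedingung j(0) = -24, erhalten wir j(t) = -60·t^2 + 24·t - 24. Mit ∫j(t)dt und Anwendung von a(0) = 10, finden wir a(t) = -20·t^3 + 12·t^2 - 24·t + 10. Wir haben die Beschleunigung a(t) = -20·t^3 + 12·t^2 - 24·t + 10. Durch Einsetzen von t = 1: a(1) = -22.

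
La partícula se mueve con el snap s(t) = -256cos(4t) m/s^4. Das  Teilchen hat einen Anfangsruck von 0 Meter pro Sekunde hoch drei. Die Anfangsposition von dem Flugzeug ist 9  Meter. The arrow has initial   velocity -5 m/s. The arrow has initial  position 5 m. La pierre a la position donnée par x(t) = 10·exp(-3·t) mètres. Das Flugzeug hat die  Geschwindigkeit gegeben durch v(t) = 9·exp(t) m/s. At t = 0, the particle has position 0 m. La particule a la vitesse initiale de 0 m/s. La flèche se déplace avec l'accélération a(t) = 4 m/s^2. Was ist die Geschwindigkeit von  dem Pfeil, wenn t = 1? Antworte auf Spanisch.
Necesitamos integrar nuestra ecuación de la aceleración a(t) = 4 1 vez. La integral de la aceleración, con v(0) = -5, da la velocidad: v(t) = 4·t - 5. De la ecuación de la velocidad v(t) = 4·t - 5, sustituimos t = 1 para obtener v = -1.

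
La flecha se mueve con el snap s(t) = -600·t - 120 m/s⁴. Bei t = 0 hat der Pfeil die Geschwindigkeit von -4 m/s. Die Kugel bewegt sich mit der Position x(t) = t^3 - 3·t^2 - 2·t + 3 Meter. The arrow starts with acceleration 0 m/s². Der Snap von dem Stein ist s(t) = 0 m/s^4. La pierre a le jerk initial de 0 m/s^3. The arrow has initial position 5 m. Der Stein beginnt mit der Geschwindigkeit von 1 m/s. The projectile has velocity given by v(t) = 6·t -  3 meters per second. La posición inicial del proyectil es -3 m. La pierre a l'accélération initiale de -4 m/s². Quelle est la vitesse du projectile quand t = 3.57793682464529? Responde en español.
Usando v(t) = 6·t - 3 y sustituyendo t = 3.57793682464529, encontramos v = 18.4676209478717.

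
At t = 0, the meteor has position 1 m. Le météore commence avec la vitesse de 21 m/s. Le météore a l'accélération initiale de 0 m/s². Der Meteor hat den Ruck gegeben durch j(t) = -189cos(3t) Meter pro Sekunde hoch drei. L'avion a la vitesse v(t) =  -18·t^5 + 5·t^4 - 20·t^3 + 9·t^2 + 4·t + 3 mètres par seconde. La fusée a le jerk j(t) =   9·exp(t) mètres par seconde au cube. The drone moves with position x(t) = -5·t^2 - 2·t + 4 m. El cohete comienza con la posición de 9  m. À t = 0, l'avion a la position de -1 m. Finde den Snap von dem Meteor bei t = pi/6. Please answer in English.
To solve this, we need to take 1 derivative of our jerk equation j(t) = -189·cos(3·t). Taking d/dt of j(t), we find s(t) = 567·sin(3·t). We have snap s(t) = 567·sin(3·t). Substituting t = pi/6: s(pi/6) = 567.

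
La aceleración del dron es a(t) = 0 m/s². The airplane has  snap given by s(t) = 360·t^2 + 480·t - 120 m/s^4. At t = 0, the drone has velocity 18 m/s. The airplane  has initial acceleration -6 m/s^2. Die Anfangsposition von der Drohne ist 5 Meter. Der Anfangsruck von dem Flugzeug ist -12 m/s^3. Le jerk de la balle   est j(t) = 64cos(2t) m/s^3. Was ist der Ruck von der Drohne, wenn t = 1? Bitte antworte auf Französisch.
Nous devons dériver notre équation de l'accélération a(t) = 0 1 fois. En dérivant l'accélération, nous obtenons le jerk: j(t) = 0. Nous avons le jerk j(t) = 0. En substituant t = 1: j(1) = 0.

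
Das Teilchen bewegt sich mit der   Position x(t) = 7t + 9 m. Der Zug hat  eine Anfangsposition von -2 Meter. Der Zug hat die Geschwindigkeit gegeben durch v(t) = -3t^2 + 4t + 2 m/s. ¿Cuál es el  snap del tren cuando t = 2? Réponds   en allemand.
Wir müssen unsere Gleichung für die Geschwindigkeit v(t) = -3·t^2 + 4·t + 2 3-mal ableiten. Durch Ableiten von der Geschwindigkeit erhalten wir die Beschleunigung: a(t) = 4 - 6·t. Die Ableitung von der Beschleunigung ergibt den Ruck: j(t) = -6. Mit d/dt von j(t) finden wir s(t) = 0. Aus der Gleichung für den Snap s(t) = 0, setzen wir t = 2 ein und erhalten s = 0.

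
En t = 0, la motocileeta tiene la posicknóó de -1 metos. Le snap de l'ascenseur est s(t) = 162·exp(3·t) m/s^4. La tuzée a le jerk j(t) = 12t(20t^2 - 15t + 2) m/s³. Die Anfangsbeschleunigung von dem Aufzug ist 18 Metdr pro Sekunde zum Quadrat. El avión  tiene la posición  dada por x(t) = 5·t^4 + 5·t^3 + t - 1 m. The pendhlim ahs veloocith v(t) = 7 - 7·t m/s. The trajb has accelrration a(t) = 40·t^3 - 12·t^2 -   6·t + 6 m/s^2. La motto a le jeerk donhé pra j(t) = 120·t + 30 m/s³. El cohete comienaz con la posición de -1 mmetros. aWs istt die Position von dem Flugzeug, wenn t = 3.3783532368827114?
Wir haben die Position x(t) = 5·t^4 + 5·t^3 + t - 1. Durch Einsetzen von t = 3.3783532368827114: x(3.3783532368827114) = 846.482379658901.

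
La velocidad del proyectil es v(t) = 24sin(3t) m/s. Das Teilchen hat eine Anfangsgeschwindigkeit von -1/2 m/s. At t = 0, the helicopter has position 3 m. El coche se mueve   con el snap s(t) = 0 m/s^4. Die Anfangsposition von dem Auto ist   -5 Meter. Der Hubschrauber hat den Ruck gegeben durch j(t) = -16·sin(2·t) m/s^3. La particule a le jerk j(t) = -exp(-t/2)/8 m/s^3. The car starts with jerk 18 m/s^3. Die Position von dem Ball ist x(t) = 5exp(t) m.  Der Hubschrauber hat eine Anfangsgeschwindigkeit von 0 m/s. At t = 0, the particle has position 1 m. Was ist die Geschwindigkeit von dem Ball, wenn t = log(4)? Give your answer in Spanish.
Debemos derivar nuestra ecuación de la posición x(t) = 5·exp(t) 1 vez. Derivando la posición, obtenemos la velocidad: v(t) = 5·exp(t). De la ecuación de la velocidad v(t) = 5·exp(t), sustituimos t = log(4) para obtener v = 20.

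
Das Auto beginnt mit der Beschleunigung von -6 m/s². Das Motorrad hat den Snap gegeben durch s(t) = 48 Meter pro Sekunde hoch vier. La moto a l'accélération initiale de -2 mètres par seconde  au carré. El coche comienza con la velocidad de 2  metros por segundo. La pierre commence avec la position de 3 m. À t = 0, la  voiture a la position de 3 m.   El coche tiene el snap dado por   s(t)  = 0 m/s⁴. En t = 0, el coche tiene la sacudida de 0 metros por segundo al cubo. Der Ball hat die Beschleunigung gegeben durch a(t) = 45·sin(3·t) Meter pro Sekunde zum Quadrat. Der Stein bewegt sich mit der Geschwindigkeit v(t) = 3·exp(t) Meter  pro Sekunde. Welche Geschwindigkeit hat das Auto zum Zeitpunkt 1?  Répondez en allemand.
Wir müssen unsere Gleichung für den Snap s(t) = 0 3-mal integrieren. Durch Integration von dem Snap und Verwendung der Anfangsbedingung j(0) = 0, erhalten wir j(t) = 0. Durch Integration von dem Ruck und Verwendung der Anfangsbedingung a(0) = -6, erhalten wir a(t) = -6. Das Integral von der Beschleunigung, mit v(0) = 2, ergibt die Geschwindigkeit: v(t) = 2 - 6·t. Aus der Gleichung für die Geschwindigkeit v(t) = 2 - 6·t, setzen wir t = 1 ein und erhalten v = -4.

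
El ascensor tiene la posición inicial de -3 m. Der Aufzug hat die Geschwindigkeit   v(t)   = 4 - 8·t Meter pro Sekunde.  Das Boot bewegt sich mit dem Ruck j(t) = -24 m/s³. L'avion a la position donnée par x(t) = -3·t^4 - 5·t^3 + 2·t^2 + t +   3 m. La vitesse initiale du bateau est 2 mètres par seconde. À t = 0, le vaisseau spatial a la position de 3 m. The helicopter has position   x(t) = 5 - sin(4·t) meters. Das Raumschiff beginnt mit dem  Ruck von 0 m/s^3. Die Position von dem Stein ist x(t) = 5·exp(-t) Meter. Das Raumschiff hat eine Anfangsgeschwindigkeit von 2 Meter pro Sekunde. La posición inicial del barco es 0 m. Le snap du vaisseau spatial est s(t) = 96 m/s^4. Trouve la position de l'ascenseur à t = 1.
Nous devons trouver l'intégrale de notre équation de la vitesse v(t) = 4 - 8·t 1 fois. En prenant ∫v(t)dt et en appliquant x(0) = -3, nous trouvons x(t) = -4·t^2 + 4·t - 3. En utilisant x(t) = -4·t^2 + 4·t - 3 et en substituant t = 1, nous trouvons x = -3.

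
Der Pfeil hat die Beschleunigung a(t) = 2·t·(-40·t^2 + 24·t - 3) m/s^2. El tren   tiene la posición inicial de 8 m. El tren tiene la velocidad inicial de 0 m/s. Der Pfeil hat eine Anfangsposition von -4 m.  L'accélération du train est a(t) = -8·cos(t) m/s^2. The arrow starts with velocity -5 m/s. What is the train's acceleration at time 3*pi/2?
From the given acceleration equation a(t) = -8·cos(t), we substitute t = 3*pi/2 to get a = 0.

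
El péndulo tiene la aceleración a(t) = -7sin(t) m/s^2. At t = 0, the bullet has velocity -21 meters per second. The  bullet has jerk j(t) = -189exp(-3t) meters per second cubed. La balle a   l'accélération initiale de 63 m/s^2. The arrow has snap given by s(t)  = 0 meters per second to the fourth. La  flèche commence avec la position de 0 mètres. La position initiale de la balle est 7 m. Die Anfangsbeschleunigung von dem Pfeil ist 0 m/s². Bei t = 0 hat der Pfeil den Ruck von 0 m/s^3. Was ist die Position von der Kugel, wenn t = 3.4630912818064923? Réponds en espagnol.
Para resolver esto, necesitamos tomar 3 integrales de nuestra ecuación de la sacudida j(t) = -189·exp(-3·t). Tomando ∫j(t)dt y aplicando a(0) = 63, encontramos a(t) = 63·exp(-3·t). La integral de la aceleración es la velocidad. Usando v(0) = -21, obtenemos v(t) = -21·exp(-3·t). Tomando ∫v(t)dt y aplicando x(0) = 7, encontramos x(t) = 7·exp(-3·t). Usando x(t) = 7·exp(-3·t) y sustituyendo t = 3.4630912818064923, encontramos x = 0.000215324644051892.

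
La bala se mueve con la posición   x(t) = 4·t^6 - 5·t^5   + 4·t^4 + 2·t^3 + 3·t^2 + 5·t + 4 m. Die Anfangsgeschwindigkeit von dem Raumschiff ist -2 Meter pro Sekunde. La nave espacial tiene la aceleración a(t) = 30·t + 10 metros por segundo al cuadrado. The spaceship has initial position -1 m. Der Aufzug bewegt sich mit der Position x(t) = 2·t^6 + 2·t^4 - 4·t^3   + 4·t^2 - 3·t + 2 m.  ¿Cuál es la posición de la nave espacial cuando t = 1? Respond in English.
To solve this, we need to take 2 antiderivatives of our acceleration equation a(t) = 30·t + 10. The antiderivative of acceleration, with v(0) = -2, gives velocity: v(t) = 15·t^2 + 10·t - 2. Taking ∫v(t)dt and applying x(0) = -1, we find x(t) = 5·t^3 + 5·t^2 - 2·t - 1. We have position x(t) = 5·t^3 + 5·t^2 - 2·t - 1. Substituting t = 1: x(1) = 7.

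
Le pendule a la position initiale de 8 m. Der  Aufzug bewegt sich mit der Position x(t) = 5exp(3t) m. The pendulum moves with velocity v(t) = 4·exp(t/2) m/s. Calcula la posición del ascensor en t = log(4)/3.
Tenemos la posición x(t) = 5·exp(3·t). Sustituyendo t = log(4)/3: x(log(4)/3) = 20.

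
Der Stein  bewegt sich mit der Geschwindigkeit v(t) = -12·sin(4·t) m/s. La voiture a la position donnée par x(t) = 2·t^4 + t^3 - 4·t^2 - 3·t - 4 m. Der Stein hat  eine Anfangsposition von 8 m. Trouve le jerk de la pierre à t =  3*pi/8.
Pour résoudre ceci, nous devons prendre 2 dérivées de notre équation de la vitesse v(t) = -12·sin(4·t). En dérivant la vitesse, nous obtenons l'accélération: a(t) = -48·cos(4·t). En dérivant l'accélération, nous obtenons le jerk: j(t) = 192·sin(4·t). De l'équation du jerk j(t) = 192·sin(4·t), nous substituons t = 3*pi/8 pour obtenir j = -192.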